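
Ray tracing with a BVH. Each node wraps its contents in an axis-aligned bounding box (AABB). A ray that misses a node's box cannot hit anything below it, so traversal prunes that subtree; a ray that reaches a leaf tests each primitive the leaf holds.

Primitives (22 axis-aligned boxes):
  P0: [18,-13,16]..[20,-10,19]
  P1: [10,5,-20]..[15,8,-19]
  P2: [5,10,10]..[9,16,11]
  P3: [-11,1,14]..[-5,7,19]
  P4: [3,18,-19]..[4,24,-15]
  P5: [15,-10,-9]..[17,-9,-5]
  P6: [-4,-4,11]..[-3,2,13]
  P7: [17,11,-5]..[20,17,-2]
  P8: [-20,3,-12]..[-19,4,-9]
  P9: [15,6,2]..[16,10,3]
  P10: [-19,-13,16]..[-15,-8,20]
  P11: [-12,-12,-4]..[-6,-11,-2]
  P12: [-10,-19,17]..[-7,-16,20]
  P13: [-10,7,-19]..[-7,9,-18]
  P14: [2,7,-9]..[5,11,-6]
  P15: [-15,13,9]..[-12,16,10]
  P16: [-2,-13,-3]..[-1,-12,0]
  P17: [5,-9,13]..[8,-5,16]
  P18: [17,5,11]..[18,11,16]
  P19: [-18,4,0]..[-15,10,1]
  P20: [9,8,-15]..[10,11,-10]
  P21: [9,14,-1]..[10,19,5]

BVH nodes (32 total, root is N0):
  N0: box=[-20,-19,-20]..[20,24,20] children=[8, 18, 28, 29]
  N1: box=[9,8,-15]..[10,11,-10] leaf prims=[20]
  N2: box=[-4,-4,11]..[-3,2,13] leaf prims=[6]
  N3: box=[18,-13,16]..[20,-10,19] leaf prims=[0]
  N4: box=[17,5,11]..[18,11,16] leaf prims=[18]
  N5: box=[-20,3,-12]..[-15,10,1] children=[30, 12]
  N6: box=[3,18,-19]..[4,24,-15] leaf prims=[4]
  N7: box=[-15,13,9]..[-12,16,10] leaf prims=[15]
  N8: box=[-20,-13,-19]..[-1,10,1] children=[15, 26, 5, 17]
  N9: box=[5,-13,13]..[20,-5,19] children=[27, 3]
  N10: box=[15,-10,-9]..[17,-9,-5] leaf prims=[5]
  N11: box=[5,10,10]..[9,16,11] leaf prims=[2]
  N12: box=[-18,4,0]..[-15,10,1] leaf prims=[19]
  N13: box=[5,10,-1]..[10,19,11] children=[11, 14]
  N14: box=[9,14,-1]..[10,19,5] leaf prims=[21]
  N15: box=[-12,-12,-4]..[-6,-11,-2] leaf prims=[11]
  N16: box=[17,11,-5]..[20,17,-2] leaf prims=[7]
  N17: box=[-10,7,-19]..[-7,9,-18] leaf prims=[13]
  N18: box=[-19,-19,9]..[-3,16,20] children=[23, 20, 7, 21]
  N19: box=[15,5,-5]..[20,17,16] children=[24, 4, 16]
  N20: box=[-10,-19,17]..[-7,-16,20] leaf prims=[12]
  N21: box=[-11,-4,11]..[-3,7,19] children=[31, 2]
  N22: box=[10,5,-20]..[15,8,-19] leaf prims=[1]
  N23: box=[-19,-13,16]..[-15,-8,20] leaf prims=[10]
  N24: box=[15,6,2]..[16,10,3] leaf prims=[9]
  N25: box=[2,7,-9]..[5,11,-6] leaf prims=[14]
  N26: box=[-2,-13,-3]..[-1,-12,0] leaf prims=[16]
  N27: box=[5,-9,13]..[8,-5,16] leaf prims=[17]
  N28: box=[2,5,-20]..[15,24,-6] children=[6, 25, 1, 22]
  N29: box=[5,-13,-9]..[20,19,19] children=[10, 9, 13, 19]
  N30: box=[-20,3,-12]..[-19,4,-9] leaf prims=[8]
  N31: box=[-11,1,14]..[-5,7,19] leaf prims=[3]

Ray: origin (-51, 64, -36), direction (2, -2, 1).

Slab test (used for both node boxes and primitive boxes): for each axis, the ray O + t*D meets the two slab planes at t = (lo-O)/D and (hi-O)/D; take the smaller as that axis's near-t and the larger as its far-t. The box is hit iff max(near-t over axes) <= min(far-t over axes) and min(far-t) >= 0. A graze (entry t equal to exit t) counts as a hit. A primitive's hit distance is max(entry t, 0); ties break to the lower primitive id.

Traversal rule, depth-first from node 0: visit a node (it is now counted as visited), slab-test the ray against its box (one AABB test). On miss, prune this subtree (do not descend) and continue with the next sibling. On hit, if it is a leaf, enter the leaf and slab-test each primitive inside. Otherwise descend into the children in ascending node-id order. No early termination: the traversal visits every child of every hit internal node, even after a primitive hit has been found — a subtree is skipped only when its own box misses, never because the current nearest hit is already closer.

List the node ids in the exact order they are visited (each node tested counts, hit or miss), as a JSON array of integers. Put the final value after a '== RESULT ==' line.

Traverse from the root:
N0 x:[31/2,71/2] y:[20,83/2] z:[16,56] -> hit [20,71/2], descend [8, 18, 28, 29]
  N8 x:[31/2,25] y:[27,77/2] z:[17,37] -> miss, prune
  N18 x:[16,24] y:[24,83/2] z:[45,56] -> miss, prune
  N28 x:[53/2,33] y:[20,59/2] z:[16,30] -> hit [53/2,59/2], descend [1, 6, 22, 25]
    N1 x:[30,61/2] y:[53/2,28] z:[21,26] -> miss, prune
    N6 x:[27,55/2] y:[20,23] z:[17,21] -> miss, prune
    N22 x:[61/2,33] y:[28,59/2] z:[16,17] -> miss, prune
    N25 x:[53/2,28] y:[53/2,57/2] z:[27,30] -> hit [27,28] leaf, test {P14@t=27}
  N29 x:[28,71/2] y:[45/2,77/2] z:[27,55] -> hit [28,71/2], descend [9, 10, 13, 19]
    N9 x:[28,71/2] y:[69/2,77/2] z:[49,55] -> miss, prune
    N10 x:[33,34] y:[73/2,37] z:[27,31] -> miss, prune
    N13 x:[28,61/2] y:[45/2,27] z:[35,47] -> miss, prune
    N19 x:[33,71/2] y:[47/2,59/2] z:[31,52] -> miss, prune

Summary -> nodes [0, 8, 18, 28, 1, 6, 22, 25, 29, 9, 10, 13, 19]; box-tests=13; leaf-entries=1; first=P14

== RESULT ==
[0, 8, 18, 28, 1, 6, 22, 25, 29, 9, 10, 13, 19]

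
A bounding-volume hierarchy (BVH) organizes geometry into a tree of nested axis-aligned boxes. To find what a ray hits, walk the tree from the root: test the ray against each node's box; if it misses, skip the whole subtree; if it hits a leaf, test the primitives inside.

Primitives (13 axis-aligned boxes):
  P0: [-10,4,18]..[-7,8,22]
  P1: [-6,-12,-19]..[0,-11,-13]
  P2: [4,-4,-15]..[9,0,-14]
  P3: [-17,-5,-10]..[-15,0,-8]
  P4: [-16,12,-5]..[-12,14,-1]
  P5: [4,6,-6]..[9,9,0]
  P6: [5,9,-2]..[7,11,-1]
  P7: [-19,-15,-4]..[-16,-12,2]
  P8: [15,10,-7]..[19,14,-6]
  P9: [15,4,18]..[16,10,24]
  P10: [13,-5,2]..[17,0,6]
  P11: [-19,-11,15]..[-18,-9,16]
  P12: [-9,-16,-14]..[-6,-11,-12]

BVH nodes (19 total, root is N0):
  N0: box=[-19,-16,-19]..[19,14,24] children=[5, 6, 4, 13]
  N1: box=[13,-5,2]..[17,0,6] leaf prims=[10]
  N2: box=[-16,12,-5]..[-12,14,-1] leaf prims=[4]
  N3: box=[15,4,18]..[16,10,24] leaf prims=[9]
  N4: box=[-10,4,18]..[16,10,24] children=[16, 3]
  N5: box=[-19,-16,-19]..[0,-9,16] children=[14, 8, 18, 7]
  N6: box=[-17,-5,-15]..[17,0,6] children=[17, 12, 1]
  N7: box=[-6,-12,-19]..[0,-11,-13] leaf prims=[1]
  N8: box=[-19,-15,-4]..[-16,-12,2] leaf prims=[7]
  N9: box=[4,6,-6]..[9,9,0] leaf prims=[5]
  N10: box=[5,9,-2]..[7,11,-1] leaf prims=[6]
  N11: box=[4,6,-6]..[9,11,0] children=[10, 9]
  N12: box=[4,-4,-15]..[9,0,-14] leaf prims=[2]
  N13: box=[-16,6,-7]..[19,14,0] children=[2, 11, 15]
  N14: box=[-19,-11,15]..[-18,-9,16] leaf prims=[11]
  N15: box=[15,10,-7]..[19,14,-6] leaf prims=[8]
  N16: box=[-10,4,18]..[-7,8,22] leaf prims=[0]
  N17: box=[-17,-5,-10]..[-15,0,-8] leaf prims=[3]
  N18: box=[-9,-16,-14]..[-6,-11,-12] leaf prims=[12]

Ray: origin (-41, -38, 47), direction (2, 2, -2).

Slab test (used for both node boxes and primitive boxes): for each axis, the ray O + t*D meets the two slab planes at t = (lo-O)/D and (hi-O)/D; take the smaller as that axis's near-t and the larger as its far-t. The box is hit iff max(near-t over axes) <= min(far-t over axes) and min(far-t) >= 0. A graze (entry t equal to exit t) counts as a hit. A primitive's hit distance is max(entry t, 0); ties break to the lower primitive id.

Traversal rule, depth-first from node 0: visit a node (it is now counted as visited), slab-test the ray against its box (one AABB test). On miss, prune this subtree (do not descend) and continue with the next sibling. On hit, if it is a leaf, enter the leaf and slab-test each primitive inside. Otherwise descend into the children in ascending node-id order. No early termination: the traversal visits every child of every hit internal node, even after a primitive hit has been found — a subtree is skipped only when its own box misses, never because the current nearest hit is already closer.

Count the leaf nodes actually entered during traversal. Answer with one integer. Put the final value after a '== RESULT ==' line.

Trace the traversal:
N0 x:[11,30] y:[11,26] z:[23/2,33] -> hit [23/2,26], descend [4, 5, 6, 13]
  N4 x:[31/2,57/2] y:[21,24] z:[23/2,29/2] -> miss, prune
  N5 x:[11,41/2] y:[11,29/2] z:[31/2,33] -> miss, prune
  N6 x:[12,29] y:[33/2,19] z:[41/2,31] -> miss, prune
  N13 x:[25/2,30] y:[22,26] z:[47/2,27] -> hit [47/2,26], descend [2, 11, 15]
    N2 x:[25/2,29/2] y:[25,26] z:[24,26] -> miss, prune
    N11 x:[45/2,25] y:[22,49/2] z:[47/2,53/2] -> hit [47/2,49/2], descend [9, 10]
      N9 x:[45/2,25] y:[22,47/2] z:[47/2,53/2] -> hit [47/2,47/2] leaf, test {P5@t=47/2}
      N10 x:[23,24] y:[47/2,49/2] z:[24,49/2] -> hit [24,24] leaf, test {P6@t=24}
    N15 x:[28,30] y:[24,26] z:[53/2,27] -> miss, prune

Visited [0, 4, 5, 6, 13, 2, 11, 9, 10, 15]. Tests: 10 box, 2 leaf. Nearest: P5.

== RESULT ==
2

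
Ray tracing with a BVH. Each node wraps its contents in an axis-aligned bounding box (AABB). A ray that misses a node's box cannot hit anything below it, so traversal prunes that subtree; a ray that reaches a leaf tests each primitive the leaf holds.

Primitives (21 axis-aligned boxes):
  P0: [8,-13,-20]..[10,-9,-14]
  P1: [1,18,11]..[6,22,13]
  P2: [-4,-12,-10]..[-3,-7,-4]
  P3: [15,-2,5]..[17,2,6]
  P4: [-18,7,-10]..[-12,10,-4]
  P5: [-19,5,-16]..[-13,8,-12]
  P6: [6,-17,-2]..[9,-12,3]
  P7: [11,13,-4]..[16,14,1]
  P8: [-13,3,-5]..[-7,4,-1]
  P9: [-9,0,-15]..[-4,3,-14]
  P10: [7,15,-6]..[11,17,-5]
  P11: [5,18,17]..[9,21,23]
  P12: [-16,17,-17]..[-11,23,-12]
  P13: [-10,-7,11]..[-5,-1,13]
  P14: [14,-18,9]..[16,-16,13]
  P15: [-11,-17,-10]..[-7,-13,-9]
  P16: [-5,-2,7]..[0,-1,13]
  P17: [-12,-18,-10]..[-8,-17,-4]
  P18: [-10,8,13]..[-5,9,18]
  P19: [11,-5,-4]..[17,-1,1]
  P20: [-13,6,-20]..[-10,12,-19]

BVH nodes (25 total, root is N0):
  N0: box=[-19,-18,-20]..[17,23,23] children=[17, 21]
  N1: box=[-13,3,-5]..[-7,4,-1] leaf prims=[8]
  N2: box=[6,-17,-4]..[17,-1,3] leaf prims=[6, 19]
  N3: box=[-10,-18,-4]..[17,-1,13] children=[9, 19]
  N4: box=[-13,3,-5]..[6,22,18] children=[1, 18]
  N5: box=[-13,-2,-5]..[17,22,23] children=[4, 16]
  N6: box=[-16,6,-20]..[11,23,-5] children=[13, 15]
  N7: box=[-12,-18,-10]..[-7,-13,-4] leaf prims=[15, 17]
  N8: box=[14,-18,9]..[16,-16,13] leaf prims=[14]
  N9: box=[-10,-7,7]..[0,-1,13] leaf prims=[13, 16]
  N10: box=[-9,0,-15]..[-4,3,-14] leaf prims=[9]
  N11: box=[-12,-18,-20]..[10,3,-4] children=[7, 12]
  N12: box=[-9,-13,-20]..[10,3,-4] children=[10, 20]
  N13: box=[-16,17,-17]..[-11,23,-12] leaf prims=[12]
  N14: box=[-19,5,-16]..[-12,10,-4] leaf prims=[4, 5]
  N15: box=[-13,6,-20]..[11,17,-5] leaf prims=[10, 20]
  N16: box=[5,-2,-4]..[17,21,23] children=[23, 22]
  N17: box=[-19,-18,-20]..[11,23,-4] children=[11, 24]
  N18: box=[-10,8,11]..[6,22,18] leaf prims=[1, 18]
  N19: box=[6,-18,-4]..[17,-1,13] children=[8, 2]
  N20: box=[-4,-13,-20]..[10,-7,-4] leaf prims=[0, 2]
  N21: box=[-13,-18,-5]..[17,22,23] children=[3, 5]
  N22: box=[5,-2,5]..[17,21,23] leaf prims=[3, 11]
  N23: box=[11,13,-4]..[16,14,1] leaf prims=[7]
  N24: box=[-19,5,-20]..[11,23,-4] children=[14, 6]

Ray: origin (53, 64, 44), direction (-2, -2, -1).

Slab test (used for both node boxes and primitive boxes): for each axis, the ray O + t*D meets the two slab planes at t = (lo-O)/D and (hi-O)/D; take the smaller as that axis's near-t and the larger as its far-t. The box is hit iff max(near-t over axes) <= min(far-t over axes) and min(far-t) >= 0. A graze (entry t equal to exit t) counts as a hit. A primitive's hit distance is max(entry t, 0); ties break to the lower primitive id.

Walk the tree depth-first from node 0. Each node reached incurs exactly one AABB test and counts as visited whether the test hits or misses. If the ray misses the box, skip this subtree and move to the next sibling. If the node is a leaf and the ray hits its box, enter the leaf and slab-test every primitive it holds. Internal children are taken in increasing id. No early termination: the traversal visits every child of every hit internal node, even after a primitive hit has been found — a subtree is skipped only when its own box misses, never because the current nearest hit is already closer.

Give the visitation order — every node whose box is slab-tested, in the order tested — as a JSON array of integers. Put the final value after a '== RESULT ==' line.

Walk:
N0 x:[18,36] y:[41/2,41] z:[21,64] -> hit [21,36], descend [17, 21]
  N17 x:[21,36] y:[41/2,41] z:[48,64] -> miss, prune
  N21 x:[18,33] y:[21,41] z:[21,49] -> hit [21,33], descend [3, 5]
    N3 x:[18,63/2] y:[65/2,41] z:[31,48] -> miss, prune
    N5 x:[18,33] y:[21,33] z:[21,49] -> hit [21,33], descend [4, 16]
      N4 x:[47/2,33] y:[21,61/2] z:[26,49] -> hit [26,61/2], descend [1, 18]
        N1 x:[30,33] y:[30,61/2] z:[45,49] -> miss, prune
        N18 x:[47/2,63/2] y:[21,28] z:[26,33] -> hit [26,28] leaf, test {P1(miss), P18(miss)}
      N16 x:[18,24] y:[43/2,33] z:[21,48] -> hit [43/2,24], descend [22, 23]
        N22 x:[18,24] y:[43/2,33] z:[21,39] -> hit [43/2,24] leaf, test {P3(miss), P11@t=22}
        N23 x:[37/2,21] y:[25,51/2] z:[43,48] -> miss, prune

11 AABB tests over nodes [0, 17, 21, 3, 5, 4, 1, 18, 16, 22, 23]; 2 leaves entered; closest P11.

== RESULT ==
[0, 17, 21, 3, 5, 4, 1, 18, 16, 22, 23]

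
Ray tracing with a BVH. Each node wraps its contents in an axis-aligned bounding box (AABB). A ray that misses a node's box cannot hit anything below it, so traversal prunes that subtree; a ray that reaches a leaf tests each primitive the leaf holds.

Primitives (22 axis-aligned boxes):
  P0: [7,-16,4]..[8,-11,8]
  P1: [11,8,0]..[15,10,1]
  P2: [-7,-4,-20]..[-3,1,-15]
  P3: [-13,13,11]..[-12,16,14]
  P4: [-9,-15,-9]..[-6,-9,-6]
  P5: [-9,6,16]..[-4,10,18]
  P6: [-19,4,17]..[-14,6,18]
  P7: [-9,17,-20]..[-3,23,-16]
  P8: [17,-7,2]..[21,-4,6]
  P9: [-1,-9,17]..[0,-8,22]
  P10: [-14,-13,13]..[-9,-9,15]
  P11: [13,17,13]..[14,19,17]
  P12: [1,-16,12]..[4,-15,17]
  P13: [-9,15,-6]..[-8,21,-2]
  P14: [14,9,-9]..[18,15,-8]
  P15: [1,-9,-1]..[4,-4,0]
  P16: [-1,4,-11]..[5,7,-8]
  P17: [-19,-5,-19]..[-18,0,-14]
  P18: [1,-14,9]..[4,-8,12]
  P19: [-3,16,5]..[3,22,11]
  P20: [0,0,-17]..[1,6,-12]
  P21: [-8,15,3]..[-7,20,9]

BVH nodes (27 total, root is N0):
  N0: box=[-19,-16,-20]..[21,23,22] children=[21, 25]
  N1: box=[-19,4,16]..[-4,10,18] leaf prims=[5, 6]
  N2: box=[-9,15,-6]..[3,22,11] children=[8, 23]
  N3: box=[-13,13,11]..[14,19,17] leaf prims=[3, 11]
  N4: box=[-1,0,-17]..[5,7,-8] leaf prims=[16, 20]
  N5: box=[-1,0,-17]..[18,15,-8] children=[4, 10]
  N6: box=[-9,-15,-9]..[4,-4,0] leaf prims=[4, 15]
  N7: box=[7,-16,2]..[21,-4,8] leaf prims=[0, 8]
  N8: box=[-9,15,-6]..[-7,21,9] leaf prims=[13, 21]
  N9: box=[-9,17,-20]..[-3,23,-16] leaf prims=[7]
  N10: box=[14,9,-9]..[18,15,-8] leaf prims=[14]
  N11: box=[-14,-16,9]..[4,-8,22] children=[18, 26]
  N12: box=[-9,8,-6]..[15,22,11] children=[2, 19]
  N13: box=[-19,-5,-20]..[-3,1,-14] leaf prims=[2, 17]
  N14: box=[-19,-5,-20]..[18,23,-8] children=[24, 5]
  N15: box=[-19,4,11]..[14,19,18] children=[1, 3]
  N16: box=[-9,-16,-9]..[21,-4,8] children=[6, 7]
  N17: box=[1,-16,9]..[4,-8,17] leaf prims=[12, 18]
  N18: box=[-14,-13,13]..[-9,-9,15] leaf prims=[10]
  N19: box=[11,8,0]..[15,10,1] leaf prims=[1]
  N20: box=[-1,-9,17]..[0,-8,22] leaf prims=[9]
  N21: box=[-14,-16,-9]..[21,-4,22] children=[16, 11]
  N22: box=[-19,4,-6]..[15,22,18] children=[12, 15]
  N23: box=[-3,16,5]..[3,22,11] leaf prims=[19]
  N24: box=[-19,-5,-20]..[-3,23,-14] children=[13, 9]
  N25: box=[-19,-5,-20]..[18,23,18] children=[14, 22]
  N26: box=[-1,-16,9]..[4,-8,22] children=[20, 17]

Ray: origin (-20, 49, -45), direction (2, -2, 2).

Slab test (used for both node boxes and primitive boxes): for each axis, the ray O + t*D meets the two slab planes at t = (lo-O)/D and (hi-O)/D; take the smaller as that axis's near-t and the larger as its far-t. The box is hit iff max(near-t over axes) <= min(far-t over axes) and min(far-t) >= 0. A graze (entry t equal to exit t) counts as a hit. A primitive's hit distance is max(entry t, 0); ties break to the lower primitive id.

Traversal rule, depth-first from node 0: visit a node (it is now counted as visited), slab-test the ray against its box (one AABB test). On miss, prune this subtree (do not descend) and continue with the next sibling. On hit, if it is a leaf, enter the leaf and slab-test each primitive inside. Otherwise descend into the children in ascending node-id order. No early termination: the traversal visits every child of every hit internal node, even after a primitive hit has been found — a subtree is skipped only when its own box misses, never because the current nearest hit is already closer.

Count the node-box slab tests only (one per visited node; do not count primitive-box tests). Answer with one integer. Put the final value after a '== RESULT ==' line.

Walk:
N0 x:[1/2,41/2] y:[13,65/2] z:[25/2,67/2] -> hit [13,41/2], descend [21, 25]
  N21 x:[3,41/2] y:[53/2,65/2] z:[18,67/2] -> miss, prune
  N25 x:[1/2,19] y:[13,27] z:[25/2,63/2] -> hit [13,19], descend [14, 22]
    N14 x:[1/2,19] y:[13,27] z:[25/2,37/2] -> hit [13,37/2], descend [5, 24]
      N5 x:[19/2,19] y:[17,49/2] z:[14,37/2] -> hit [17,37/2], descend [4, 10]
        N4 x:[19/2,25/2] y:[21,49/2] z:[14,37/2] -> miss, prune
        N10 x:[17,19] y:[17,20] z:[18,37/2] -> hit [18,37/2] leaf, test {P14@t=18}
      N24 x:[1/2,17/2] y:[13,27] z:[25/2,31/2] -> miss, prune
    N22 x:[1/2,35/2] y:[27/2,45/2] z:[39/2,63/2] -> miss, prune

Summary -> nodes [0, 21, 25, 14, 5, 4, 10, 24, 22]; box-tests=9; leaf-entries=1; first=P14

== RESULT ==
9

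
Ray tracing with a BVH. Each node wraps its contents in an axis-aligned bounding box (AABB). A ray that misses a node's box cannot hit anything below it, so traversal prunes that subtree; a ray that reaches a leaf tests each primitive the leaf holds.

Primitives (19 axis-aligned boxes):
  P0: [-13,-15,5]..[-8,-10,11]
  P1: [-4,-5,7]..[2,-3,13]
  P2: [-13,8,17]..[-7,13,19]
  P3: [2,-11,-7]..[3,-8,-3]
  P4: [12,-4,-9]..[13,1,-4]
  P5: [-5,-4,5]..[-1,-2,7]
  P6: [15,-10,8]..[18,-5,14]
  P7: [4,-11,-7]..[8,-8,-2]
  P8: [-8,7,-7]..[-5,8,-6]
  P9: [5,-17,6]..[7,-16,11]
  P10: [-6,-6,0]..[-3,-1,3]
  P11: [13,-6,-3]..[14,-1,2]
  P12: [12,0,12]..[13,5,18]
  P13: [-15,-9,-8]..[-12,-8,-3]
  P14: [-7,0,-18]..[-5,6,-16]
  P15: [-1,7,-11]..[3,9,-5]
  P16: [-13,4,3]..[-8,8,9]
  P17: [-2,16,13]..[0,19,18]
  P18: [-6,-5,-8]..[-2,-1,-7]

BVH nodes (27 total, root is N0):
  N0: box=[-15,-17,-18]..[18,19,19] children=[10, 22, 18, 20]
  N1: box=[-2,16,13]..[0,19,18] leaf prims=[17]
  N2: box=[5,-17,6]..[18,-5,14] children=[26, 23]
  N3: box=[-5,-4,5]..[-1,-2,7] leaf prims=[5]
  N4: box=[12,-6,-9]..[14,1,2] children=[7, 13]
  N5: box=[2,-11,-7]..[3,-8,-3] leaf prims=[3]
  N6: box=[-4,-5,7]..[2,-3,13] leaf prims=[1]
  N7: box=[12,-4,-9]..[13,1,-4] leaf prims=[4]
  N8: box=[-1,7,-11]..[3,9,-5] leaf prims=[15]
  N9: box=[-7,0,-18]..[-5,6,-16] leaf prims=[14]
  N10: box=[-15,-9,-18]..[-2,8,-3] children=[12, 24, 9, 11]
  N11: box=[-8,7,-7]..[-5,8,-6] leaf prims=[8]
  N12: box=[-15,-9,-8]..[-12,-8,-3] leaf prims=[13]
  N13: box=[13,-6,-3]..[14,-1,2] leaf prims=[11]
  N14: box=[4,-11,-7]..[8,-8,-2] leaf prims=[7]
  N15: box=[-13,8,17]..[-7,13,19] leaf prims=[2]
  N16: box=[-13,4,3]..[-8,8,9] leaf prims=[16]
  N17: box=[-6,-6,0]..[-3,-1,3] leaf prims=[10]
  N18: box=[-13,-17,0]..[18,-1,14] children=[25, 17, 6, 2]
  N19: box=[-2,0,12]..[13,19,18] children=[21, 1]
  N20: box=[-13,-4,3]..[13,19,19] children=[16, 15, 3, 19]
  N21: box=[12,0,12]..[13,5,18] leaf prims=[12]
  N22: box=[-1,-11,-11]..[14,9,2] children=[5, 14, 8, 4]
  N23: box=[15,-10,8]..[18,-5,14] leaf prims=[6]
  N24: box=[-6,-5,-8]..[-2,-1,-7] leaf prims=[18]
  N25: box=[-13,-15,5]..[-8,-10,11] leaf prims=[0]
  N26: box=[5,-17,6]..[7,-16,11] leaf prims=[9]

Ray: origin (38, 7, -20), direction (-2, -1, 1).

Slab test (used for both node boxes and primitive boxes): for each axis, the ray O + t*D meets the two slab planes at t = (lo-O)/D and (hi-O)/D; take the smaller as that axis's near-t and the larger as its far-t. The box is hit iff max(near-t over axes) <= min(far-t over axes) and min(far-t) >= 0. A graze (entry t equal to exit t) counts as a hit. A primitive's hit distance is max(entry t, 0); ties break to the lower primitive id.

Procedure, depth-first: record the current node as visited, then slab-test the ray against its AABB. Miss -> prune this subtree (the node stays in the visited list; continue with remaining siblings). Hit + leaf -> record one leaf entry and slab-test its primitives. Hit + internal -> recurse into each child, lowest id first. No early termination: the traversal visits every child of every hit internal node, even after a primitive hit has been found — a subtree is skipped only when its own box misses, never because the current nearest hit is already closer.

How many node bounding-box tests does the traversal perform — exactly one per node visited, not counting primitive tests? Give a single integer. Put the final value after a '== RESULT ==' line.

Trace the traversal:
N0 x:[10,53/2] y:[-12,24] z:[2,39] -> hit [10,24], descend [10, 18, 20, 22]
  N10 x:[20,53/2] y:[-1,16] z:[2,17] -> miss, prune
  N18 x:[10,51/2] y:[8,24] z:[20,34] -> hit [20,24], descend [2, 6, 17, 25]
    N2 x:[10,33/2] y:[12,24] z:[26,34] -> miss, prune
    N6 x:[18,21] y:[10,12] z:[27,33] -> miss, prune
    N17 x:[41/2,22] y:[8,13] z:[20,23] -> miss, prune
    N25 x:[23,51/2] y:[17,22] z:[25,31] -> miss, prune
  N20 x:[25/2,51/2] y:[-12,11] z:[23,39] -> miss, prune
  N22 x:[12,39/2] y:[-2,18] z:[9,22] -> hit [12,18], descend [4, 5, 8, 14]
    N4 x:[12,13] y:[6,13] z:[11,22] -> hit [12,13], descend [7, 13]
      N7 x:[25/2,13] y:[6,11] z:[11,16] -> miss, prune
      N13 x:[12,25/2] y:[8,13] z:[17,22] -> miss, prune
    N5 x:[35/2,18] y:[15,18] z:[13,17] -> miss, prune
    N8 x:[35/2,39/2] y:[-2,0] z:[9,15] -> miss, prune
    N14 x:[15,17] y:[15,18] z:[13,18] -> hit [15,17] leaf, test {P7@t=15}

order=[0, 10, 18, 2, 6, 17, 25, 20, 22, 4, 7, 13, 5, 8, 14]  |boxes|=15  |leaves|=1  hit=P7

== RESULT ==
15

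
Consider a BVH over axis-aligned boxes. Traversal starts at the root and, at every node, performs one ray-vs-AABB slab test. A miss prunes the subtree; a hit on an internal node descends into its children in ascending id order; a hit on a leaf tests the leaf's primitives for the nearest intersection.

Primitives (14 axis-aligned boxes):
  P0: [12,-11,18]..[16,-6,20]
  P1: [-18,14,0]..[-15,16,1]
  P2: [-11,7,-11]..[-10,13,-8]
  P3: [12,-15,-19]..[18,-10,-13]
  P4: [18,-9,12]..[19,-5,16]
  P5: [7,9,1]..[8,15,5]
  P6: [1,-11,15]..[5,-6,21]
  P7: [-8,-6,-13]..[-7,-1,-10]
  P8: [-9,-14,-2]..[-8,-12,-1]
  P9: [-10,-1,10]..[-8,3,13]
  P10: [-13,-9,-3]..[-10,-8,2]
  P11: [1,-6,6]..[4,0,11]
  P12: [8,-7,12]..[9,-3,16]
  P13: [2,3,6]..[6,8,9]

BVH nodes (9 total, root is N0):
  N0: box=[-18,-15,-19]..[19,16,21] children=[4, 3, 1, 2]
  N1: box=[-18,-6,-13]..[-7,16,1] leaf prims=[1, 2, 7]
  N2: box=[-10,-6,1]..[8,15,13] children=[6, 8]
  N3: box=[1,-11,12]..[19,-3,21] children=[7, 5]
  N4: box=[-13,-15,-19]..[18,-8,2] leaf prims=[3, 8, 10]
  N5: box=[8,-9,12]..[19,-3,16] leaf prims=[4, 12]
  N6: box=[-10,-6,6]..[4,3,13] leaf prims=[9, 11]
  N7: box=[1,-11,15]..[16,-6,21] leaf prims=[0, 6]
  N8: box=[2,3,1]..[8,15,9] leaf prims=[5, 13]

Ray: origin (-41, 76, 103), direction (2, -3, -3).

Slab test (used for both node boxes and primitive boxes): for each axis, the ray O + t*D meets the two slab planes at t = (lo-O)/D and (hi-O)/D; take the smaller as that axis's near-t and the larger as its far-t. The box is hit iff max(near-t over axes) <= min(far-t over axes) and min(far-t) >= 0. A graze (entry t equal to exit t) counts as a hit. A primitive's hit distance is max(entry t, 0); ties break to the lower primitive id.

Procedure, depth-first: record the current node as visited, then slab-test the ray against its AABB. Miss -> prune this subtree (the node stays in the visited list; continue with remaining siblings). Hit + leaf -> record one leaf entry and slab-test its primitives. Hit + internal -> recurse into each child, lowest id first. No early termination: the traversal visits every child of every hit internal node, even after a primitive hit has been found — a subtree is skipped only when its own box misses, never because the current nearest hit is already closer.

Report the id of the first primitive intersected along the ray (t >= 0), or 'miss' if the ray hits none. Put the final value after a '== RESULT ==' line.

Trace the traversal:
N0 x:[23/2,30] y:[20,91/3] z:[82/3,122/3] -> hit [82/3,30], descend [1, 2, 3, 4]
  N1 x:[23/2,17] y:[20,82/3] z:[34,116/3] -> miss, prune
  N2 x:[31/2,49/2] y:[61/3,82/3] z:[30,34] -> miss, prune
  N3 x:[21,30] y:[79/3,29] z:[82/3,91/3] -> hit [82/3,29], descend [5, 7]
    N5 x:[49/2,30] y:[79/3,85/3] z:[29,91/3] -> miss, prune
    N7 x:[21,57/2] y:[82/3,29] z:[82/3,88/3] -> hit [82/3,57/2] leaf, test {P0@t=83/3, P6(miss)}
  N4 x:[14,59/2] y:[28,91/3] z:[101/3,122/3] -> miss, prune

Visited [0, 1, 2, 3, 5, 7, 4]. Tests: 7 box, 1 leaf. Nearest: P0.

== RESULT ==
0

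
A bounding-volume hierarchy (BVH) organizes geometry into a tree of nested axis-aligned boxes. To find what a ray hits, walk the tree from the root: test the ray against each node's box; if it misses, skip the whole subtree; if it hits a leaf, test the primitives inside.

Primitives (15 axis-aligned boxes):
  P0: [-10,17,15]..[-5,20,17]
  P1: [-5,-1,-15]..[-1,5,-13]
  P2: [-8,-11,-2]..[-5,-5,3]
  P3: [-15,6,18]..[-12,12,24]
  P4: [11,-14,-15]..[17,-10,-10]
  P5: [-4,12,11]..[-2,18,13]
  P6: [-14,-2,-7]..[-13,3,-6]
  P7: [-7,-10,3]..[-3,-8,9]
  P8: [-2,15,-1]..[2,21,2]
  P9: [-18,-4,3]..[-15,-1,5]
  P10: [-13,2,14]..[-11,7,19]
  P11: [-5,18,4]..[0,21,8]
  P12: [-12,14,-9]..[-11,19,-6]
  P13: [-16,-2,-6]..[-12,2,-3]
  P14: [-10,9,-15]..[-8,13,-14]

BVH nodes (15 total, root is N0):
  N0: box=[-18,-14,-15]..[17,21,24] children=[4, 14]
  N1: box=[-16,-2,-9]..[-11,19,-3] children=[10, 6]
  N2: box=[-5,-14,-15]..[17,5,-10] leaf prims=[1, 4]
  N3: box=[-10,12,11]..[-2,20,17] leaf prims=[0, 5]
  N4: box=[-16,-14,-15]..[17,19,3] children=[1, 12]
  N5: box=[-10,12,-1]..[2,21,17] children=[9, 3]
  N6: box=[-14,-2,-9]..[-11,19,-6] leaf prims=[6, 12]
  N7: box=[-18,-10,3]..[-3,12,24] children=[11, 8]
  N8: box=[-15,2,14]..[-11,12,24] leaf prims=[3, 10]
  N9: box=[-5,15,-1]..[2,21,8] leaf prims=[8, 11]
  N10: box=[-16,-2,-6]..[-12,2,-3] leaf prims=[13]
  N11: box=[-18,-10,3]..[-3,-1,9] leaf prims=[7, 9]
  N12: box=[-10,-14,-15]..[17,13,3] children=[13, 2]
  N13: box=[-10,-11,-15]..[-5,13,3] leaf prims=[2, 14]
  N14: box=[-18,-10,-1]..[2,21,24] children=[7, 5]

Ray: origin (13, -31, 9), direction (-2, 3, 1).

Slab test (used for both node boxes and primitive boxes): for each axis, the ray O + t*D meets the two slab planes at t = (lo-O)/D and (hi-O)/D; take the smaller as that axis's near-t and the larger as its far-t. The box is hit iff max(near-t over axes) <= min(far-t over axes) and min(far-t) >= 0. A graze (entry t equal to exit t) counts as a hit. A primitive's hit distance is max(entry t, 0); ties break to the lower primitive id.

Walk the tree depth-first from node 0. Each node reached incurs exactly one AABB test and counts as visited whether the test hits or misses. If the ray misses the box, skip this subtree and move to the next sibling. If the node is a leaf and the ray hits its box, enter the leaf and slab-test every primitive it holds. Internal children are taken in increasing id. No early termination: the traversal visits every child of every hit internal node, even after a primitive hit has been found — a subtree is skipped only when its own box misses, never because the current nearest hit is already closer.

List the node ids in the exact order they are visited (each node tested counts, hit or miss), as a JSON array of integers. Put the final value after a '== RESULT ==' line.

Trace the traversal:
N0 x:[-2,31/2] y:[17/3,52/3] z:[-24,15] -> hit [17/3,15], descend [4, 14]
  N4 x:[-2,29/2] y:[17/3,50/3] z:[-24,-6] -> miss, prune
  N14 x:[11/2,31/2] y:[7,52/3] z:[-10,15] -> hit [7,15], descend [5, 7]
    N5 x:[11/2,23/2] y:[43/3,52/3] z:[-10,8] -> miss, prune
    N7 x:[8,31/2] y:[7,43/3] z:[-6,15] -> hit [8,43/3], descend [8, 11]
      N8 x:[12,14] y:[11,43/3] z:[5,15] -> hit [12,14] leaf, test {P3@t=25/2, P10(miss)}
      N11 x:[8,31/2] y:[7,10] z:[-6,0] -> miss, prune

Visited [0, 4, 14, 5, 7, 8, 11]. Tests: 7 box, 1 leaf. Nearest: P3.

== RESULT ==
[0, 4, 14, 5, 7, 8, 11]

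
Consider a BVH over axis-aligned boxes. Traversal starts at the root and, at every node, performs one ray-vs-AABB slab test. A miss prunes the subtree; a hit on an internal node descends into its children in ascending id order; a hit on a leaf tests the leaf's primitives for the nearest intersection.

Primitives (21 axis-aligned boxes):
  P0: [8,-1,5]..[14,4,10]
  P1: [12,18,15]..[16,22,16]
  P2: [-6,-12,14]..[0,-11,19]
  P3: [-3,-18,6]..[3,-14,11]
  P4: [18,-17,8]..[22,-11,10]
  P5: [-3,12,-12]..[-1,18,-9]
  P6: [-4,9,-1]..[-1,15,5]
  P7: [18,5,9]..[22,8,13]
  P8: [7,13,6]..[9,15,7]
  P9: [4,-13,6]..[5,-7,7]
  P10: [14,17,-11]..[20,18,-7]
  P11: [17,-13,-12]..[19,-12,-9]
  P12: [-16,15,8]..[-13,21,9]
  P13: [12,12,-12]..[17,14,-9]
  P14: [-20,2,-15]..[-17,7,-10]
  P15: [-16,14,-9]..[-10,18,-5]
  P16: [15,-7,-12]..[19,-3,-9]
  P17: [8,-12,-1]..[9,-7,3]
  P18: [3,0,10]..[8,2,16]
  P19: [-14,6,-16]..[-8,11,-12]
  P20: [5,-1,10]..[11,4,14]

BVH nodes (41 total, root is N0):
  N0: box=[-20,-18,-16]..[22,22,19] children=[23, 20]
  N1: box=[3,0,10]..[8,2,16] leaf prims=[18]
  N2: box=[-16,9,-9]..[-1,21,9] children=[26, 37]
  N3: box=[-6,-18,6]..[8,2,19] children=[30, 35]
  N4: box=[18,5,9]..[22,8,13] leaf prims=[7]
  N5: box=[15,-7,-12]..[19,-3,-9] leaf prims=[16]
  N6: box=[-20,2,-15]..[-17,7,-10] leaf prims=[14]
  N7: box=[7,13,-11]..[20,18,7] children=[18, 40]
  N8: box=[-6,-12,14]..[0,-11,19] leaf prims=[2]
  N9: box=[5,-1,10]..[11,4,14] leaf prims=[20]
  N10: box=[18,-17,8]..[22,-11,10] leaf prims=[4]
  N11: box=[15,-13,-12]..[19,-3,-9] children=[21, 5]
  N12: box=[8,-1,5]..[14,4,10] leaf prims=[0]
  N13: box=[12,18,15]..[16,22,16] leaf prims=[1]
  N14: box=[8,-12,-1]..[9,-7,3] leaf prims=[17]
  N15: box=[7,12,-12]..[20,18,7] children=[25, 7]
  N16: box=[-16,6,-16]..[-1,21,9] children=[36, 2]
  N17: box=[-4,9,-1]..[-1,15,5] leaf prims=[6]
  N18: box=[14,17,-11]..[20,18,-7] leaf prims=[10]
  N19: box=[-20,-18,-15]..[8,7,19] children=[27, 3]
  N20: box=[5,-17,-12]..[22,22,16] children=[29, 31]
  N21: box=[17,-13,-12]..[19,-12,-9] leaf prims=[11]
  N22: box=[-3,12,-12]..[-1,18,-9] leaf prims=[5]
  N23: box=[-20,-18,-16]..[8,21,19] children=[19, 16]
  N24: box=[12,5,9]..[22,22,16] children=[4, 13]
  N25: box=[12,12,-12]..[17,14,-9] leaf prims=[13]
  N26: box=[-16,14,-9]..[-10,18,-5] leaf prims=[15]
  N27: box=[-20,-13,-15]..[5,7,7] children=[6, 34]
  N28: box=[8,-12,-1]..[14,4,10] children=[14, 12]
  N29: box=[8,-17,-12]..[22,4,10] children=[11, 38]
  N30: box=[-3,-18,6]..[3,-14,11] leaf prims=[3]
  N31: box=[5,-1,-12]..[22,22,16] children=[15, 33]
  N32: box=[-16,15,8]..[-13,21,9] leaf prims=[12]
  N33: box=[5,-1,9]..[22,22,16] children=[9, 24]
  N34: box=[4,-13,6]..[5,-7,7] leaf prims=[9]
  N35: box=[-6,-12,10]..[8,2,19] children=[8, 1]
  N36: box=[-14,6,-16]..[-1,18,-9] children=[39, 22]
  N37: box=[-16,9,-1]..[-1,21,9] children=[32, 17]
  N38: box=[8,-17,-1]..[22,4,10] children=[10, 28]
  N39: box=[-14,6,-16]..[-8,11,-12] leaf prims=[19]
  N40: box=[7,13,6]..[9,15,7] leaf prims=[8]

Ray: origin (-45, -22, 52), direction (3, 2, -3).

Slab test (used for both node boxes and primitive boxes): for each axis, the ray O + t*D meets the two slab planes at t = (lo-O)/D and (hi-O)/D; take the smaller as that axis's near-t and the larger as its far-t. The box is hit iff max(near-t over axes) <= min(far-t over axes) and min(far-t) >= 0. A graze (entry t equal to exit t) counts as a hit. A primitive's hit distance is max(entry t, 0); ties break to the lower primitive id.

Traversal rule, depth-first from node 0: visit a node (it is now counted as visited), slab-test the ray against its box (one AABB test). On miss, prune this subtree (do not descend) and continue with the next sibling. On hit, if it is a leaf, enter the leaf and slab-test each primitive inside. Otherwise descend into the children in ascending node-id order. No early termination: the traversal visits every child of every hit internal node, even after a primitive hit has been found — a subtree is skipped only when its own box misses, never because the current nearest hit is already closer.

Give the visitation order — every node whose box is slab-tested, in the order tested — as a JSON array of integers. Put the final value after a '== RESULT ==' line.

Traverse from the root:
N0 x:[25/3,67/3] y:[2,22] z:[11,68/3] -> hit [11,22], descend [20, 23]
  N20 x:[50/3,67/3] y:[5/2,22] z:[12,64/3] -> hit [50/3,64/3], descend [29, 31]
    N29 x:[53/3,67/3] y:[5/2,13] z:[14,64/3] -> miss, prune
    N31 x:[50/3,67/3] y:[21/2,22] z:[12,64/3] -> hit [50/3,64/3], descend [15, 33]
      N15 x:[52/3,65/3] y:[17,20] z:[15,64/3] -> hit [52/3,20], descend [7, 25]
        N7 x:[52/3,65/3] y:[35/2,20] z:[15,21] -> hit [35/2,20], descend [18, 40]
          N18 x:[59/3,65/3] y:[39/2,20] z:[59/3,21] -> hit [59/3,20] leaf, test {P10@t=59/3}
          N40 x:[52/3,18] y:[35/2,37/2] z:[15,46/3] -> miss, prune
        N25 x:[19,62/3] y:[17,18] z:[61/3,64/3] -> miss, prune
      N33 x:[50/3,67/3] y:[21/2,22] z:[12,43/3] -> miss, prune
  N23 x:[25/3,53/3] y:[2,43/2] z:[11,68/3] -> hit [11,53/3], descend [16, 19]
    N16 x:[29/3,44/3] y:[14,43/2] z:[43/3,68/3] -> hit [43/3,44/3], descend [2, 36]
      N2 x:[29/3,44/3] y:[31/2,43/2] z:[43/3,61/3] -> miss, prune
      N36 x:[31/3,44/3] y:[14,20] z:[61/3,68/3] -> miss, prune
    N19 x:[25/3,53/3] y:[2,29/2] z:[11,67/3] -> hit [11,29/2], descend [3, 27]
      N3 x:[13,53/3] y:[2,12] z:[11,46/3] -> miss, prune
      N27 x:[25/3,50/3] y:[9/2,29/2] z:[15,67/3] -> miss, prune

Visited [0, 20, 29, 31, 15, 7, 18, 40, 25, 33, 23, 16, 2, 36, 19, 3, 27]. Tests: 17 box, 1 leaf. Nearest: P10.

== RESULT ==
[0, 20, 29, 31, 15, 7, 18, 40, 25, 33, 23, 16, 2, 36, 19, 3, 27]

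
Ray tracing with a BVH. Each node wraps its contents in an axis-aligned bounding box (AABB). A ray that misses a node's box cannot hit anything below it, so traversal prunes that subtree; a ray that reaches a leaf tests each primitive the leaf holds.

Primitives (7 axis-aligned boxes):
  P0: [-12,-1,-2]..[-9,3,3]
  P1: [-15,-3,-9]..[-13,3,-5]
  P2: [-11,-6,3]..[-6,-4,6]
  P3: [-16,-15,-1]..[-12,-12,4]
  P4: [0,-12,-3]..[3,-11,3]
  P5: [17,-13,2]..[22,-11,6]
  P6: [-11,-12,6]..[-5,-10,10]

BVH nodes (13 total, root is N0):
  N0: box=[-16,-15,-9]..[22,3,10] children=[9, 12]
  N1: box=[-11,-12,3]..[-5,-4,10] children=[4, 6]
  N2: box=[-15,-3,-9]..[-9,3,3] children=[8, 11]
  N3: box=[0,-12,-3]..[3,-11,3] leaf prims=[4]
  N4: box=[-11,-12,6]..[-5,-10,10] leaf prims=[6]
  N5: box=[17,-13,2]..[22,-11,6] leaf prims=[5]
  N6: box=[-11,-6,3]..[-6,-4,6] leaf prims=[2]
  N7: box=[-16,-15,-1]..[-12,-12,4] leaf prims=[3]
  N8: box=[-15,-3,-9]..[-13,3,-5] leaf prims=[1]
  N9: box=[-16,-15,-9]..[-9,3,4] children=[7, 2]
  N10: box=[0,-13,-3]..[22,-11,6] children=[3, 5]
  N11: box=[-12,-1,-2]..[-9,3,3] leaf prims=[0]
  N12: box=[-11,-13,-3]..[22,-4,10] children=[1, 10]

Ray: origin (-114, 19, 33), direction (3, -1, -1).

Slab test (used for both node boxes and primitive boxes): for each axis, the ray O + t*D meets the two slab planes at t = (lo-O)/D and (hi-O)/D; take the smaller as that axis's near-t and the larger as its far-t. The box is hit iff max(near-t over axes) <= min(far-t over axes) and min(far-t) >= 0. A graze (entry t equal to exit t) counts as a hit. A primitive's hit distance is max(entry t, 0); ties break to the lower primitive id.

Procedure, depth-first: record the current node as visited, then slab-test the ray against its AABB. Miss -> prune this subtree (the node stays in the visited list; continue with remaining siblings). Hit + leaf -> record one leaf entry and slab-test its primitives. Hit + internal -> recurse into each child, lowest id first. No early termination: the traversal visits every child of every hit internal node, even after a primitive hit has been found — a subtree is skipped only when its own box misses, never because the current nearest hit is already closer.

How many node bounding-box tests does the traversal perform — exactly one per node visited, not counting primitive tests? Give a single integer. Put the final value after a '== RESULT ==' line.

Traverse from the root:
N0 x:[98/3,136/3] y:[16,34] z:[23,42] -> hit [98/3,34], descend [9, 12]
  N9 x:[98/3,35] y:[16,34] z:[29,42] -> hit [98/3,34], descend [2, 7]
    N2 x:[33,35] y:[16,22] z:[30,42] -> miss, prune
    N7 x:[98/3,34] y:[31,34] z:[29,34] -> hit [98/3,34] leaf, test {P3@t=98/3}
  N12 x:[103/3,136/3] y:[23,32] z:[23,36] -> miss, prune

5 AABB tests over nodes [0, 9, 2, 7, 12]; 1 leaf entered; closest P3.

== RESULT ==
5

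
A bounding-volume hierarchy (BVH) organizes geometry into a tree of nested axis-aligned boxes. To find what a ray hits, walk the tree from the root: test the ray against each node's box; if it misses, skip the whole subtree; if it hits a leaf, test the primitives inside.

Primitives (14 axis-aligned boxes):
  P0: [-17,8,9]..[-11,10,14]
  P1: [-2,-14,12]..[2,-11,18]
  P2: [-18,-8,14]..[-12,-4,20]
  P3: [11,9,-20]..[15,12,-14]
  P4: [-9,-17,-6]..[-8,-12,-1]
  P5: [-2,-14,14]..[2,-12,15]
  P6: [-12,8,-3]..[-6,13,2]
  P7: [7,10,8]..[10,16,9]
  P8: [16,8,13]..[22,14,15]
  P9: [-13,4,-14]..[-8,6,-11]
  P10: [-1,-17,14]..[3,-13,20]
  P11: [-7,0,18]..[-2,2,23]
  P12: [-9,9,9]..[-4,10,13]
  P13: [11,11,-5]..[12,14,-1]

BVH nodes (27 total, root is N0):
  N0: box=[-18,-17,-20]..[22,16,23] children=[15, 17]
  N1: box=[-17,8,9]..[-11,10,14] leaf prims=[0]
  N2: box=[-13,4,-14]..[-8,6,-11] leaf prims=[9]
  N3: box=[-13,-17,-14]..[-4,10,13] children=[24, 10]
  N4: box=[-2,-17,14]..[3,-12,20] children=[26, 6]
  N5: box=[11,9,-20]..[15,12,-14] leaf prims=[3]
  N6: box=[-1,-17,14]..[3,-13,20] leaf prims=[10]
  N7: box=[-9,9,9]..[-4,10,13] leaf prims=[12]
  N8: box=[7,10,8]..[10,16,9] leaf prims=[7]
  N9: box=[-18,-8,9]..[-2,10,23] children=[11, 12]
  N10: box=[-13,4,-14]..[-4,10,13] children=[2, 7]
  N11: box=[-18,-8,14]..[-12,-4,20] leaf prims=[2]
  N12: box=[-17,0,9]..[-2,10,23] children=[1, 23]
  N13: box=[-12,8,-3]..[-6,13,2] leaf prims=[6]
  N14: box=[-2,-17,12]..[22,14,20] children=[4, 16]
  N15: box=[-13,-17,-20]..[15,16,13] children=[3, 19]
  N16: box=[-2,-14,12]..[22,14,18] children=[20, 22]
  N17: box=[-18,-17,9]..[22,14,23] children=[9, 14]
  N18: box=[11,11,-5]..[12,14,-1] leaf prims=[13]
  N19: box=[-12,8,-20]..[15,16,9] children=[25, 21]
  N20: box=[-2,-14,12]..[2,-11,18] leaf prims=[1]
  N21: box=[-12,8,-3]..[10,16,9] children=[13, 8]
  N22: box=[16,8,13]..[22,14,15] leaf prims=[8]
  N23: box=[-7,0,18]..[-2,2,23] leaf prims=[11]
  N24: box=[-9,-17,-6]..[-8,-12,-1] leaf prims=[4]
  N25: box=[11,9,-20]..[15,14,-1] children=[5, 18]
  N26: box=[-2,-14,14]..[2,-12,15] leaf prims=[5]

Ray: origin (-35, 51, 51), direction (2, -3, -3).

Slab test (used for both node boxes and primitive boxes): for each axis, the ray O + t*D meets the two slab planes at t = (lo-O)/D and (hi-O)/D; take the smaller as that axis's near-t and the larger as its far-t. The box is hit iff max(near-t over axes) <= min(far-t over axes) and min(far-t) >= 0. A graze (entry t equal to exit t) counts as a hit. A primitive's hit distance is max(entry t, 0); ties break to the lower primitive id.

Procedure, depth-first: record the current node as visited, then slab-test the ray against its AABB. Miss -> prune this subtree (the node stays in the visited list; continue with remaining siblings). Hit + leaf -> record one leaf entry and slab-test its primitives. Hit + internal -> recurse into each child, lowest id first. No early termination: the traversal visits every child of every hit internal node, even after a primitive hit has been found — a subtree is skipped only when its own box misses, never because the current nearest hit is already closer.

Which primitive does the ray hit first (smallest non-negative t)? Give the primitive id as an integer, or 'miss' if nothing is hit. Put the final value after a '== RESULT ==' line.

Trace the traversal:
N0 x:[17/2,57/2] y:[35/3,68/3] z:[28/3,71/3] -> hit [35/3,68/3], descend [15, 17]
  N15 x:[11,25] y:[35/3,68/3] z:[38/3,71/3] -> hit [38/3,68/3], descend [3, 19]
    N3 x:[11,31/2] y:[41/3,68/3] z:[38/3,65/3] -> hit [41/3,31/2], descend [10, 24]
      N10 x:[11,31/2] y:[41/3,47/3] z:[38/3,65/3] -> hit [41/3,31/2], descend [2, 7]
        N2 x:[11,27/2] y:[15,47/3] z:[62/3,65/3] -> miss, prune
        N7 x:[13,31/2] y:[41/3,14] z:[38/3,14] -> hit [41/3,14] leaf, test {P12@t=41/3}
      N24 x:[13,27/2] y:[21,68/3] z:[52/3,19] -> miss, prune
    N19 x:[23/2,25] y:[35/3,43/3] z:[14,71/3] -> hit [14,43/3], descend [21, 25]
      N21 x:[23/2,45/2] y:[35/3,43/3] z:[14,18] -> hit [14,43/3], descend [8, 13]
        N8 x:[21,45/2] y:[35/3,41/3] z:[14,43/3] -> miss, prune
        N13 x:[23/2,29/2] y:[38/3,43/3] z:[49/3,18] -> miss, prune
      N25 x:[23,25] y:[37/3,14] z:[52/3,71/3] -> miss, prune
  N17 x:[17/2,57/2] y:[37/3,68/3] z:[28/3,14] -> hit [37/3,14], descend [9, 14]
    N9 x:[17/2,33/2] y:[41/3,59/3] z:[28/3,14] -> hit [41/3,14], descend [11, 12]
      N11 x:[17/2,23/2] y:[55/3,59/3] z:[31/3,37/3] -> miss, prune
      N12 x:[9,33/2] y:[41/3,17] z:[28/3,14] -> hit [41/3,14], descend [1, 23]
        N1 x:[9,12] y:[41/3,43/3] z:[37/3,14] -> miss, prune
        N23 x:[14,33/2] y:[49/3,17] z:[28/3,11] -> miss, prune
    N14 x:[33/2,57/2] y:[37/3,68/3] z:[31/3,13] -> miss, prune

Summary -> nodes [0, 15, 3, 10, 2, 7, 24, 19, 21, 8, 13, 25, 17, 9, 11, 12, 1, 23, 14]; box-tests=19; leaf-entries=1; first=P12

== RESULT ==
12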